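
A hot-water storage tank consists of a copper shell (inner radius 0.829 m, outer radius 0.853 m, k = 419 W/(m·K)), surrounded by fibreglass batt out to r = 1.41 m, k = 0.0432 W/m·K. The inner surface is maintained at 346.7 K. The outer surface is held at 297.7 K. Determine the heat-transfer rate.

Q = 57.4 W

Resistance network (inner→outer):
  R_copper = (1/0.829 − 1/0.853)/(4πk) = 0.03394/(4π·419) = 6.446×10^-6 K/W
  R_fibreglass batt = (1/0.853 − 1/1.41)/(4πk) = 0.4631/(4π·0.0432) = 0.8531 K/W
ΣR = 6.446×10^-6 + 0.8531 = 0.8531 K/W
Q = ΔT/ΣR = (346.7 K − 297.7 K)/0.8531 = 57.4 W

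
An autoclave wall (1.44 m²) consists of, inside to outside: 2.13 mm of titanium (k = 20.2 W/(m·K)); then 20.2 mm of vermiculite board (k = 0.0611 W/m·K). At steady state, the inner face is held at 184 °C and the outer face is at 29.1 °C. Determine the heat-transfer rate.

Q = 674 W

Treat each layer as a resistance in series:
  R_titanium = L/(kA) = 0.00213/(20.2·1.44) = 7.323×10^-5 K/W
  R_vermiculite board = L/(kA) = 0.0202/(0.0611·1.44) = 0.2296 K/W
ΣR = 7.323×10^-5 + 0.2296 = 0.2297 K/W
Q = ΔT/ΣR = (184 °C − 29.1 °C)/0.2297 = 674 W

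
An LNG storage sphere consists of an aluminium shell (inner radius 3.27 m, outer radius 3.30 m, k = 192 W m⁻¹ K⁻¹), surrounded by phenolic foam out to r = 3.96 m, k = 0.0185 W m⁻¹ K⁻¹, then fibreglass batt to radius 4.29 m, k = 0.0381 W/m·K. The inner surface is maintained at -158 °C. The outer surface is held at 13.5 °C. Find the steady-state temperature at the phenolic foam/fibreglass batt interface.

T = -13.5 °C

Resistance network (inner→outer):
  R_aluminium = (1/3.27 − 1/3.30)/(4πk) = 0.002780/(4π·192) = 1.152×10^-6 K/W
  R_phenolic foam = (1/3.30 − 1/3.96)/(4πk) = 0.05051/(4π·0.0185) = 0.2172 K/W
  R_fibreglass batt = (1/3.96 − 1/4.29)/(4πk) = 0.01943/(4π·0.0381) = 0.04057 K/W
ΣR = 1.152×10^-6 + 0.2172 + 0.04057 = 0.2578 K/W
Q = ΔT/ΣR = (-158 °C − 13.5 °C)/0.2578 = -665.2 W
From the inner boundary to the phenolic foam/fibreglass batt interface, ΣR_partial = 0.2172 K/W.
T_interface = T_in − Q·ΣR_partial = -158 °C − (-665.2)(0.2172) = -13.5 °C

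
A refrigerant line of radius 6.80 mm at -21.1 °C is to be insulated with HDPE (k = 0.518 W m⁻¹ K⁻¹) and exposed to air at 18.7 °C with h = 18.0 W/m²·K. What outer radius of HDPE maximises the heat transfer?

r_cr = 2.88 cm

For a cylinder, r_cr = k_ins/h = 0.518/18.0 = 0.0288 m = 2.88 cm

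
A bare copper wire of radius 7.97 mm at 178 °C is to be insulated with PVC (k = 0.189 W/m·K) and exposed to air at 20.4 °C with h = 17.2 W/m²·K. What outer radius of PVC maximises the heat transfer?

r_cr = 1.10 cm

For a cylinder, r_cr = k_ins/h = 0.189/17.2 = 0.0110 m = 1.10 cm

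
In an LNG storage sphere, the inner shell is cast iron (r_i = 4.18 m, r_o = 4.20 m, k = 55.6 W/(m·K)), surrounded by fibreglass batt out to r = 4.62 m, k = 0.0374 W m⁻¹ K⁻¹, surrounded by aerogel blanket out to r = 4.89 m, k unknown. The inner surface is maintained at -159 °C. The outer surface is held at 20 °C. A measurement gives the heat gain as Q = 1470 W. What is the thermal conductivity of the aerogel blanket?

k = 0.0126 W/m·K

ΣR = ΔT/Q = |-159 − 20|/1470 = 0.1218 K/W
Known resistances:
  R_cast iron = (1/4.18 − 1/4.20)/(4πk) = 0.001139/(4π·55.6) = 1.630×10^-6 K/W
  R_fibreglass batt = (1/4.20 − 1/4.62)/(4πk) = 0.02165/(4π·0.0374) = 0.04605 K/W
R_aerogel blanket = ΣR − ΣR_known = 0.1218 − 0.04605 = 0.07575 K/W
(1/r₁−1/r₂)/(4πk) = 0.07575 ⇒ k = 0.01195/(4π·0.07575) = 0.0126 W/m·K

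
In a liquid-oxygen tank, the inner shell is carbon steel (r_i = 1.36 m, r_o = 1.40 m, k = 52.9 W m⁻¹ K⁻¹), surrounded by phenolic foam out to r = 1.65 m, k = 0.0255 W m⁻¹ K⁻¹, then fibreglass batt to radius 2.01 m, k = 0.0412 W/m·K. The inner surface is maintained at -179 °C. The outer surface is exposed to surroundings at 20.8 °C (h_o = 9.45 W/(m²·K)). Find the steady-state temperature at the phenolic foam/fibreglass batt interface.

T = -56.2 °C

Resistance network (inner→outer):
  R_carbon steel = (1/1.36 − 1/1.40)/(4πk) = 0.02101/(4π·52.9) = 3.160×10^-5 K/W
  R_phenolic foam = (1/1.40 − 1/1.65)/(4πk) = 0.1082/(4π·0.0255) = 0.3377 K/W
  R_fibreglass batt = (1/1.65 − 1/2.01)/(4πk) = 0.1085/(4π·0.0412) = 0.2097 K/W
  R_conv,out = 1/(4πr²h) = 1/(4π·2.01²·9.45) = 0.002084 K/W
ΣR = 3.160×10^-5 + 0.3377 + 0.2097 + 0.002084 = 0.5495 K/W
Q = ΔT/ΣR = (-179 °C − 20.8 °C)/0.5495 = -363.6 W
From the inner boundary to the phenolic foam/fibreglass batt interface, ΣR_partial = 0.3377 K/W.
T_interface = T_in − Q·ΣR_partial = -179 °C − (-363.6)(0.3377) = -56.2 °C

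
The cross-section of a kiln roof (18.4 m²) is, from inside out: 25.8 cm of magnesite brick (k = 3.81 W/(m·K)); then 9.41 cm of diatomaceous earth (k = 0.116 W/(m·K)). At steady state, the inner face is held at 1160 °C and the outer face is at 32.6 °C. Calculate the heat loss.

Series thermal resistances, inner to outer:
  R_magnesite brick = L/(kA) = 0.258/(3.81·18.4) = 0.003680 K/W
  R_diatomaceous earth = L/(kA) = 0.0941/(0.116·18.4) = 0.04409 K/W
ΣR = 0.003680 + 0.04409 = 0.04777 K/W
Q = ΔT/ΣR = (1160 °C − 32.6 °C)/0.04777 = 23600 W

Q = 23.6 kW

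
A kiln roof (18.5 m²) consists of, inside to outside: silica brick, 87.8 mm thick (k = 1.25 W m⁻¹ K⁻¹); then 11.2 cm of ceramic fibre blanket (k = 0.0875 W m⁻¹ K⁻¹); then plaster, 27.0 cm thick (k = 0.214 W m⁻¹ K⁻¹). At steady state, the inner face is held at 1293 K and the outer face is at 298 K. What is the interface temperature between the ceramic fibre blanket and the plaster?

Resistance network (inner→outer):
  R_silica brick = L/(kA) = 0.0878/(1.25·18.5) = 0.003797 K/W
  R_ceramic fibre blanket = L/(kA) = 0.112/(0.0875·18.5) = 0.06919 K/W
  R_plaster = L/(kA) = 0.270/(0.214·18.5) = 0.06820 K/W
ΣR = 0.003797 + 0.06919 + 0.06820 = 0.1412 K/W
Q = ΔT/ΣR = (1293 K − 298 K)/0.1412 = 7047 W
From the inner boundary to the ceramic fibre blanket/plaster interface, ΣR_partial = 0.07299 K/W.
T_interface = T_in − Q·ΣR_partial = 1293 K − (7047)(0.07299) = 779 K

T = 779 K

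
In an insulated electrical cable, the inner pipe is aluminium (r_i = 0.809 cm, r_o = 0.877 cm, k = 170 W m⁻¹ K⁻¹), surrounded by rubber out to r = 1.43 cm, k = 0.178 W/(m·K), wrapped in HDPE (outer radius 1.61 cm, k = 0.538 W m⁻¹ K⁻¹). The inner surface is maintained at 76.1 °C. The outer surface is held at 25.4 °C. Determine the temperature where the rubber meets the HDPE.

T = 29.2 °C

Treat each layer as a resistance in series:
  R'_aluminium = ln(0.00877/0.00809)/(2πk) = 0.08071/(2π·170) = 7.556×10^-5 m·K/W
  R'_rubber = ln(0.0143/0.00877)/(2πk) = 0.4889/(2π·0.178) = 0.4372 m·K/W
  R'_HDPE = ln(0.0161/0.0143)/(2πk) = 0.1186/(2π·0.538) = 0.03507 m·K/W
ΣR = 7.556×10^-5 + 0.4372 + 0.03507 = 0.4723 m·K/W
Q' = ΔT/ΣR = (76.1 °C − 25.4 °C)/0.4723 = 107.3 W/m
From the inner boundary to the rubber/HDPE interface, ΣR_partial = 0.4373 m·K/W.
T_interface = T_in − Q'·ΣR_partial = 76.1 °C − (107.3)(0.4373) = 29.2 °C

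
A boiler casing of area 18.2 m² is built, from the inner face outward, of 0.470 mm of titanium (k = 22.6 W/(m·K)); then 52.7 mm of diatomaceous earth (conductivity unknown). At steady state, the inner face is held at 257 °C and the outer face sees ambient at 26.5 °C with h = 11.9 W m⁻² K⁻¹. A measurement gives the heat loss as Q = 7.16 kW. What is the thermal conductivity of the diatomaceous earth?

k = 0.105 W/m·K

ΣR = ΔT/Q = |257 − 26.5|/7160 = 0.03219 K/W
Known resistances:
  R_titanium = L/(kA) = 4.70×10^-4/(22.6·18.2) = 1.143×10^-6 K/W
  R_conv,out = 1/(hA) = 1/(11.9·18.2) = 0.004617 K/W
R_diatomaceous earth = ΣR − ΣR_known = 0.03219 − 0.004618 = 0.02757 K/W
L/(kA) = 0.02757 ⇒ k = 0.0527/(0.02757·18.2) = 0.105 W/m·K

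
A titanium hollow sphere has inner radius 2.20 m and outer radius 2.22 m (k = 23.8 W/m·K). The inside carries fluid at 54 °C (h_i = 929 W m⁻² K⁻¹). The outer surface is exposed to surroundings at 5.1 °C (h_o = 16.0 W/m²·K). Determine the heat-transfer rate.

Series thermal resistances, inner to outer:
  R_conv,in = 1/(4πr²h) = 1/(4π·2.20²·929) = 1.770×10^-5 K/W
  R_titanium = (1/2.20 − 1/2.22)/(4πk) = 0.004095/(4π·23.8) = 1.369×10^-5 K/W
  R_conv,out = 1/(4πr²h) = 1/(4π·2.22²·16.0) = 0.001009 K/W
ΣR = 1.770×10^-5 + 1.369×10^-5 + 0.001009 = 0.001040 K/W
Q = ΔT/ΣR = (54 °C − 5.1 °C)/0.001040 = 47000 W

Q = 47.0 kW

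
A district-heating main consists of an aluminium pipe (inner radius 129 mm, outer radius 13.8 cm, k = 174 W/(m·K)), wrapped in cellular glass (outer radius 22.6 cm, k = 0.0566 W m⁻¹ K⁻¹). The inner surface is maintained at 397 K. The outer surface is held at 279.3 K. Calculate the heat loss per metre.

Q' = 84.9 W/m

Treat each layer as a resistance in series:
  R'_aluminium = ln(0.138/0.129)/(2πk) = 0.06744/(2π·174) = 6.169×10^-5 m·K/W
  R'_cellular glass = ln(0.226/0.138)/(2πk) = 0.4933/(2π·0.0566) = 1.387 m·K/W
ΣR = 6.169×10^-5 + 1.387 = 1.387 m·K/W
Q' = ΔT/ΣR = (397 K − 279.3 K)/1.387 = 84.9 W/m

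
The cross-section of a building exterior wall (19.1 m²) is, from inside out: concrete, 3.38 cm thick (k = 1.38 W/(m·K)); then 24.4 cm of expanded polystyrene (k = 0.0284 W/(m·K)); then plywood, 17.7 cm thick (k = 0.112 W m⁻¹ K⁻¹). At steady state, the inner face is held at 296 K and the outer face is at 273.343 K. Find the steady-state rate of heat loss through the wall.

Q = 42.4 W

Resistance network (inner→outer):
  R_concrete = L/(kA) = 0.0338/(1.38·19.1) = 0.001282 K/W
  R_expanded polystyrene = L/(kA) = 0.244/(0.0284·19.1) = 0.4498 K/W
  R_plywood = L/(kA) = 0.177/(0.112·19.1) = 0.08274 K/W
ΣR = 0.001282 + 0.4498 + 0.08274 = 0.5338 K/W
Q = ΔT/ΣR = (296 K − 273.343 K)/0.5338 = 42.4 W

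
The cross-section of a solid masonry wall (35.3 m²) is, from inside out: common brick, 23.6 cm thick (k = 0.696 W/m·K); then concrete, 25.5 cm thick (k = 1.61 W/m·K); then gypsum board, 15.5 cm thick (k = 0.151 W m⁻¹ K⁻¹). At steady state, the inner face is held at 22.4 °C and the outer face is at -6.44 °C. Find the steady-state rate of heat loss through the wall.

Q = 668 W

Series thermal resistances, inner to outer:
  R_common brick = L/(kA) = 0.236/(0.696·35.3) = 0.009606 K/W
  R_concrete = L/(kA) = 0.255/(1.61·35.3) = 0.004487 K/W
  R_gypsum board = L/(kA) = 0.155/(0.151·35.3) = 0.02908 K/W
ΣR = 0.009606 + 0.004487 + 0.02908 = 0.04317 K/W
Q = ΔT/ΣR = (22.4 °C − -6.44 °C)/0.04317 = 668 W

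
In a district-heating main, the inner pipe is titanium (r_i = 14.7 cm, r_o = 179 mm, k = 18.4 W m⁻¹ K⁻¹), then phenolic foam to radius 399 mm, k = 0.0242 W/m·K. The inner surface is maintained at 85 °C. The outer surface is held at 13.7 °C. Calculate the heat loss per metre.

Resistance network (inner→outer):
  R'_titanium = ln(0.179/0.147)/(2πk) = 0.1970/(2π·18.4) = 0.001704 m·K/W
  R'_phenolic foam = ln(0.399/0.179)/(2πk) = 0.8016/(2π·0.0242) = 5.272 m·K/W
ΣR = 0.001704 + 5.272 = 5.274 m·K/W
Q' = ΔT/ΣR = (85 °C − 13.7 °C)/5.274 = 13.5 W/m

Q' = 13.5 W/m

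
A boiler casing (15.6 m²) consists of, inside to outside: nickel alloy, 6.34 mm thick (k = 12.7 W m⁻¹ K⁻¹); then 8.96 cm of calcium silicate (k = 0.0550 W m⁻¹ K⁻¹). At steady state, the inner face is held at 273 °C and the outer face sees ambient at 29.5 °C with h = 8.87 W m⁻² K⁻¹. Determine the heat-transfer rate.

Treat each layer as a resistance in series:
  R_nickel alloy = L/(kA) = 0.00634/(12.7·15.6) = 3.200×10^-5 K/W
  R_calcium silicate = L/(kA) = 0.0896/(0.0550·15.6) = 0.1044 K/W
  R_conv,out = 1/(hA) = 1/(8.87·15.6) = 0.007227 K/W
ΣR = 3.200×10^-5 + 0.1044 + 0.007227 = 0.1117 K/W
Q = ΔT/ΣR = (273 °C − 29.5 °C)/0.1117 = 2180 W

Q = 2.18 kW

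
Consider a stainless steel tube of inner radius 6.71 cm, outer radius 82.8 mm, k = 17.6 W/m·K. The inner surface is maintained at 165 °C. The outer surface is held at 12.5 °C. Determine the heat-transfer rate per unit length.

Q' = 2πk·ΔT/ln(r₂/r₁) = 2π × 17.6 × 152.5 / ln(0.0828/0.0671) = 80200 W/m

Q' = 80.2 kW/m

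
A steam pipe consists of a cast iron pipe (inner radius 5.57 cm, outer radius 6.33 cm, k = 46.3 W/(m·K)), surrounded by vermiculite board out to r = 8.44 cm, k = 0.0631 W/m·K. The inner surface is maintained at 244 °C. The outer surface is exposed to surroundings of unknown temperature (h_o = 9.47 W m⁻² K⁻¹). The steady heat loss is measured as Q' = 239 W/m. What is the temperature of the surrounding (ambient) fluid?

Sum the resistances:
  R'_cast iron = ln(0.0633/0.0557)/(2πk) = 0.1279/(2π·46.3) = 4.397×10^-4 m·K/W
  R'_vermiculite board = ln(0.0844/0.0633)/(2πk) = 0.2877/(2π·0.0631) = 0.7256 m·K/W
  R'_conv,out = 1/(2πr h) = 1/(2π·0.0844·9.47) = 0.1991 m·K/W
ΣR = 0.9252 m·K/W
ΔT = Q'·ΣR = 239 × 0.9252 = 221.1 K
Heat flows outward, so T_out = T_in − ΔT = 244 − 221.1 = 22.9 °C

T_out = 22.9 °C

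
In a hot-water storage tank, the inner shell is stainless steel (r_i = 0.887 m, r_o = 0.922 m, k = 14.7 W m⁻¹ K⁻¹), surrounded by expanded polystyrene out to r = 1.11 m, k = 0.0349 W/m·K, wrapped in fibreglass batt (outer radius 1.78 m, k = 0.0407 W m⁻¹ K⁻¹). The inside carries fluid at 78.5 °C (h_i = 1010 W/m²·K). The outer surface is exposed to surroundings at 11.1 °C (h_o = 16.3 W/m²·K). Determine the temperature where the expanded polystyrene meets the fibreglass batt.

T = 52.4 °C

Series thermal resistances, inner to outer:
  R_conv,in = 1/(4πr²h) = 1/(4π·0.887²·1010) = 1.001×10^-4 K/W
  R_stainless steel = (1/0.887 − 1/0.922)/(4πk) = 0.04280/(4π·14.7) = 2.317×10^-4 K/W
  R_expanded polystyrene = (1/0.922 − 1/1.11)/(4πk) = 0.1837/(4π·0.0349) = 0.4189 K/W
  R_fibreglass batt = (1/1.11 − 1/1.78)/(4πk) = 0.3391/(4π·0.0407) = 0.6630 K/W
  R_conv,out = 1/(4πr²h) = 1/(4π·1.78²·16.3) = 0.001541 K/W
ΣR = 1.001×10^-4 + 2.317×10^-4 + 0.4189 + 0.6630 + 0.001541 = 1.084 K/W
Q = ΔT/ΣR = (78.5 °C − 11.1 °C)/1.084 = 62.18 W
From the inner boundary to the expanded polystyrene/fibreglass batt interface, ΣR_partial = 0.4192 K/W.
T_interface = T_in − Q·ΣR_partial = 78.5 °C − (62.18)(0.4192) = 52.4 °C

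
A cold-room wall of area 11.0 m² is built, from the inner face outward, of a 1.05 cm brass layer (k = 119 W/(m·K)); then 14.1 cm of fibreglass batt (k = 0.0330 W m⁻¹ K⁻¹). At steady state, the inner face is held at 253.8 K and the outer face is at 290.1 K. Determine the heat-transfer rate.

Resistance network (inner→outer):
  R_brass = L/(kA) = 0.0105/(119·11.0) = 8.021×10^-6 K/W
  R_fibreglass batt = L/(kA) = 0.141/(0.0330·11.0) = 0.3884 K/W
ΣR = 8.021×10^-6 + 0.3884 = 0.3884 K/W
Q = ΔT/ΣR = (253.8 K − 290.1 K)/0.3884 = -93.5 W
(Negative Q ⇒ heat flows inward; heat gain = 93.5 W.)

Q = 93.5 W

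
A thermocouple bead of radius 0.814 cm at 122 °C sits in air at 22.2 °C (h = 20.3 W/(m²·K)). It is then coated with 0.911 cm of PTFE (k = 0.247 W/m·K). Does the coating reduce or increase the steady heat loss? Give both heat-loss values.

increases: 1.69 → 2.93 W

Critical radius for a sphere: r_cr = 2k/h = 0.0243 m = 2.43 cm.
Outer radius after coating: r₂ = 0.00814 + 0.00911 = 0.01725 m.
Since r₁ < r_cr and r₂ ≤ r_cr, the coating moves toward the maximum at r_cr — heat loss rises.
Bare: R = 1/(4πr₁²h) = 59.16 K/W; Q = 99.8/59.16 = 1.69 W.
Coated: R = R_cond + R_conv = 34.08 K/W; Q = 99.8/34.08 = 2.93 W.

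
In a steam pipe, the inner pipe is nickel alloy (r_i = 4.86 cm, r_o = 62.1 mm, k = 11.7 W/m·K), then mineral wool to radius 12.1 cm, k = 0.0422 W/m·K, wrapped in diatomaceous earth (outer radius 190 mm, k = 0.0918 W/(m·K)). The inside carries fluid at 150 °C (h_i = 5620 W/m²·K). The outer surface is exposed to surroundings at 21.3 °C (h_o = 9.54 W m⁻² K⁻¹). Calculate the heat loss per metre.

Q' = 38.0 W/m

Resistance network (inner→outer):
  R'_conv,in = 1/(2πr h) = 1/(2π·0.0486·5620) = 5.827×10^-4 m·K/W
  R'_nickel alloy = ln(0.0621/0.0486)/(2πk) = 0.2451/(2π·11.7) = 0.003334 m·K/W
  R'_mineral wool = ln(0.121/0.0621)/(2πk) = 0.6670/(2π·0.0422) = 2.516 m·K/W
  R'_diatomaceous earth = ln(0.190/0.121)/(2πk) = 0.4512/(2π·0.0918) = 0.7823 m·K/W
  R'_conv,out = 1/(2πr h) = 1/(2π·0.190·9.54) = 0.08780 m·K/W
ΣR = 5.827×10^-4 + 0.003334 + 2.516 + 0.7823 + 0.08780 = 3.390 m·K/W
Q' = ΔT/ΣR = (150 °C − 21.3 °C)/3.390 = 38.0 W/m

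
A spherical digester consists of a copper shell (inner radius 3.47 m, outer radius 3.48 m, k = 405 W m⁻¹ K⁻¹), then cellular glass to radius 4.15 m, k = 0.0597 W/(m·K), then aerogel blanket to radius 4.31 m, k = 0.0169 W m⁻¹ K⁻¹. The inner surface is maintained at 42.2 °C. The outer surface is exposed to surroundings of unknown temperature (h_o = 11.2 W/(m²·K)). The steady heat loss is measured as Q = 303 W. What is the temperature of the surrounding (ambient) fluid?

T_out = 10.6 °C

Series resistances:
  R_copper = (1/3.47 − 1/3.48)/(4πk) = 8.281×10^-4/(4π·405) = 1.627×10^-7 K/W
  R_cellular glass = (1/3.48 − 1/4.15)/(4πk) = 0.04639/(4π·0.0597) = 0.06184 K/W
  R_aerogel blanket = (1/4.15 − 1/4.31)/(4πk) = 0.008945/(4π·0.0169) = 0.04212 K/W
  R_conv,out = 1/(4πr²h) = 1/(4π·4.31²·11.2) = 3.825×10^-4 K/W
ΣR = 0.1043 K/W
ΔT = Q·ΣR = 303 × 0.1043 = 31.60 K
Heat flows outward, so T_out = T_in − ΔT = 42.2 − 31.60 = 10.6 °C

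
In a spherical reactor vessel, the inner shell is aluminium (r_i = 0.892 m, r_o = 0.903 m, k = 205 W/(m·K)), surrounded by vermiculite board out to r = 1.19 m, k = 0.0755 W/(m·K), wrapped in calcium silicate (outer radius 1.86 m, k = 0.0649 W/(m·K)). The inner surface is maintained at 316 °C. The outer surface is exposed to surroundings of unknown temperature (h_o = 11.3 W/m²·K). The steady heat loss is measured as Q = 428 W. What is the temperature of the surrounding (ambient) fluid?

Sum the resistances:
  R_aluminium = (1/0.892 − 1/0.903)/(4πk) = 0.01366/(4π·205) = 5.301×10^-6 K/W
  R_vermiculite board = (1/0.903 − 1/1.19)/(4πk) = 0.2671/(4π·0.0755) = 0.2815 K/W
  R_calcium silicate = (1/1.19 − 1/1.86)/(4πk) = 0.3027/(4π·0.0649) = 0.3712 K/W
  R_conv,out = 1/(4πr²h) = 1/(4π·1.86²·11.3) = 0.002036 K/W
ΣR = 0.6547 K/W
ΔT = Q·ΣR = 428 × 0.6547 = 280.2 K
Heat flows outward, so T_out = T_in − ΔT = 316 − 280.2 = 35.8 °C

T_out = 35.8 °C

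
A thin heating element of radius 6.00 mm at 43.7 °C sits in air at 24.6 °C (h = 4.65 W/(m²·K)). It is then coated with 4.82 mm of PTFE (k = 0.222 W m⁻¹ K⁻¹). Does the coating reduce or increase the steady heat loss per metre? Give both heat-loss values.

Critical radius for a cylinder: r_cr = k/h = 0.0477 m = 4.77 cm.
Outer radius after coating: r₂ = 0.00600 + 0.00482 = 0.01082 m.
Since r₁ < r_cr and r₂ ≤ r_cr, the coating moves toward the maximum at r_cr — heat loss rises.
Bare: R = 1/(2πr₁h) = 5.704 m·K/W; Q = 19.1/5.704 = 3.35 W/m.
Coated: R = R_cond + R_conv = 3.586 m·K/W; Q = 19.1/3.586 = 5.33 W/m.

increases: 3.35 → 5.33 W/m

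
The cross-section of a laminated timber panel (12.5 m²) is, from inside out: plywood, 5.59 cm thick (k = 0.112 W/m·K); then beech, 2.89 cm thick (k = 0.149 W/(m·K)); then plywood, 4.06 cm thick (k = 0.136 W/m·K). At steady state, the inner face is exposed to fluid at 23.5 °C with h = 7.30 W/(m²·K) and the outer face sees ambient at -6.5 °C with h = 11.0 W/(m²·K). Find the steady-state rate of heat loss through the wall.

Q = 308 W

Series thermal resistances, inner to outer:
  R_conv,in = 1/(hA) = 1/(7.30·12.5) = 0.01096 K/W
  R_plywood = L/(kA) = 0.0559/(0.112·12.5) = 0.03993 K/W
  R_beech = L/(kA) = 0.0289/(0.149·12.5) = 0.01552 K/W
  R_plywood = L/(kA) = 0.0406/(0.136·12.5) = 0.02388 K/W
  R_conv,out = 1/(hA) = 1/(11.0·12.5) = 0.007273 K/W
ΣR = 0.01096 + 0.03993 + 0.01552 + 0.02388 + 0.007273 = 0.09756 K/W
Q = ΔT/ΣR = (23.5 °C − -6.5 °C)/0.09756 = 308 W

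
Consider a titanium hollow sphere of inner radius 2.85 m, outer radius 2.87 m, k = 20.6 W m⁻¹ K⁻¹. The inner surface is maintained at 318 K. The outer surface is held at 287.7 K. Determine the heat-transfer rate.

Q = 4πk·ΔT/(1/r₁ − 1/r₂) = 4π × 20.6 × 30.3 / (1/2.85 − 1/2.87) = 3.21×10^6 W

Q = 3.21×10^6 W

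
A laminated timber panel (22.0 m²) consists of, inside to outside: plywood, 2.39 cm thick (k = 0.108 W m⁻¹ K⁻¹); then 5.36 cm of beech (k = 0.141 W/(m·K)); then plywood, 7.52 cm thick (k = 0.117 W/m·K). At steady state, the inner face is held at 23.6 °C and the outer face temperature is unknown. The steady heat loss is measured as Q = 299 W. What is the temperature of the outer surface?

Series resistances:
  R_plywood = L/(kA) = 0.0239/(0.108·22.0) = 0.01006 K/W
  R_beech = L/(kA) = 0.0536/(0.141·22.0) = 0.01728 K/W
  R_plywood = L/(kA) = 0.0752/(0.117·22.0) = 0.02922 K/W
ΣR = 0.05655 K/W
ΔT = Q·ΣR = 299 × 0.05655 = 16.91 K
Heat flows outward, so T_out = T_in − ΔT = 23.6 − 16.91 = 6.69 °C

T_out = 6.69 °C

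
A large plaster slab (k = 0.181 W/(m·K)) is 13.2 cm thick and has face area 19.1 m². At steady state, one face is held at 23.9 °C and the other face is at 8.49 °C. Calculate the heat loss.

Q = 404 W

Q = kA·ΔT/L = 0.181 × 19.1 × |23.9 °C − 8.49 °C| / 0.132 = 404 W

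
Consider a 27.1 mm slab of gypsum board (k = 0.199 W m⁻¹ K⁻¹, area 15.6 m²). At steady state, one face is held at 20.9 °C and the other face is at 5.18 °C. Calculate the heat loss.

Q = kA·ΔT/L = 0.199 × 15.6 × |20.9 °C − 5.18 °C| / 0.0271 = 1800 W

Q = 1800 W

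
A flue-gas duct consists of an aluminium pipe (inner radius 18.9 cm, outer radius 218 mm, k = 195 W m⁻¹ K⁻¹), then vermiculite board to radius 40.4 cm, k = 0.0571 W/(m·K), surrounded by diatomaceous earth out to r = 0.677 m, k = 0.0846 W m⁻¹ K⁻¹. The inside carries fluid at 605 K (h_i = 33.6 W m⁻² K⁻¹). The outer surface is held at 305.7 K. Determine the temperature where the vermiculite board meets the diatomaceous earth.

T = 413 K

Series thermal resistances, inner to outer:
  R'_conv,in = 1/(2πr h) = 1/(2π·0.189·33.6) = 0.02506 m·K/W
  R'_aluminium = ln(0.218/0.189)/(2πk) = 0.1427/(2π·195) = 1.165×10^-4 m·K/W
  R'_vermiculite board = ln(0.404/0.218)/(2πk) = 0.6169/(2π·0.0571) = 1.720 m·K/W
  R'_diatomaceous earth = ln(0.677/0.404)/(2πk) = 0.5163/(2π·0.0846) = 0.9712 m·K/W
ΣR = 0.02506 + 1.165×10^-4 + 1.720 + 0.9712 = 2.716 m·K/W
Q' = ΔT/ΣR = (605 K − 305.7 K)/2.716 = 110.2 W/m
From the inner boundary to the vermiculite board/diatomaceous earth interface, ΣR_partial = 1.745 m·K/W.
T_interface = T_in − Q'·ΣR_partial = 605 K − (110.2)(1.745) = 413 K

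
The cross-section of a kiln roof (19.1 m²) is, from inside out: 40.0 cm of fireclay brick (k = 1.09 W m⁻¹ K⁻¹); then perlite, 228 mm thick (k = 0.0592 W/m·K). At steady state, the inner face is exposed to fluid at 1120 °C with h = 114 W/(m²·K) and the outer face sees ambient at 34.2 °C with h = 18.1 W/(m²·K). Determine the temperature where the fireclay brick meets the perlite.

Series thermal resistances, inner to outer:
  R_conv,in = 1/(hA) = 1/(114·19.1) = 4.593×10^-4 K/W
  R_fireclay brick = L/(kA) = 0.400/(1.09·19.1) = 0.01921 K/W
  R_perlite = L/(kA) = 0.228/(0.0592·19.1) = 0.2016 K/W
  R_conv,out = 1/(hA) = 1/(18.1·19.1) = 0.002893 K/W
ΣR = 4.593×10^-4 + 0.01921 + 0.2016 + 0.002893 = 0.2242 K/W
Q = ΔT/ΣR = (1120 °C − 34.2 °C)/0.2242 = 4843 W
From the inner boundary to the fireclay brick/perlite interface, ΣR_partial = 0.01967 K/W.
T_interface = T_in − Q·ΣR_partial = 1120 °C − (4843)(0.01967) = 1025 °C

T = 1025 °C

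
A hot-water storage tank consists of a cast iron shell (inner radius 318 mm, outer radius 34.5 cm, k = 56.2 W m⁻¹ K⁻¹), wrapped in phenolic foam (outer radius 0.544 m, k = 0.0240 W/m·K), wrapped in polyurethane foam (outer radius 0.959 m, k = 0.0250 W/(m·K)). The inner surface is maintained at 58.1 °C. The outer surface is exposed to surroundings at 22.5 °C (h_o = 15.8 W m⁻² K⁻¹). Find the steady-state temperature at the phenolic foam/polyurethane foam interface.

T = 37.4 °C

Resistance network (inner→outer):
  R_cast iron = (1/0.318 − 1/0.345)/(4πk) = 0.2461/(4π·56.2) = 3.485×10^-4 K/W
  R_phenolic foam = (1/0.345 − 1/0.544)/(4πk) = 1.060/(4π·0.0240) = 3.516 K/W
  R_polyurethane foam = (1/0.544 − 1/0.959)/(4πk) = 0.7955/(4π·0.0250) = 2.532 K/W
  R_conv,out = 1/(4πr²h) = 1/(4π·0.959²·15.8) = 0.005476 K/W
ΣR = 3.485×10^-4 + 3.516 + 2.532 + 0.005476 = 6.054 K/W
Q = ΔT/ΣR = (58.1 °C − 22.5 °C)/6.054 = 5.880 W
From the inner boundary to the phenolic foam/polyurethane foam interface, ΣR_partial = 3.516 K/W.
T_interface = T_in − Q·ΣR_partial = 58.1 °C − (5.880)(3.516) = 37.4 °C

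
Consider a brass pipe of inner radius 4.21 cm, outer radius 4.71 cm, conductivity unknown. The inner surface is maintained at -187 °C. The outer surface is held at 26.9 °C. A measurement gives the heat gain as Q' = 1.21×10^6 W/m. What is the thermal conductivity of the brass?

k = 101 W/m·K

ΣR = ΔT/Q' = |-187 − 26.9|/1.21×10^6 = 1.768×10^-4 m·K/W
ln(r₂/r₁)/(2πk) = 1.768×10^-4 ⇒ k = 0.1122/(2π·1.768×10^-4) = 101 W/m·K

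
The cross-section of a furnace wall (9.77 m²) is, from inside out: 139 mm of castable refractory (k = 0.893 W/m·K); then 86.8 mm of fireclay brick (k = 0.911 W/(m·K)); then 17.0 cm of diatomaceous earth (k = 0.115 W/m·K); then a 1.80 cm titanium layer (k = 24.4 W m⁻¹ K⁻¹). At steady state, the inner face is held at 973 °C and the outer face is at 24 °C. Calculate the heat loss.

Series thermal resistances, inner to outer:
  R_castable refractory = L/(kA) = 0.139/(0.893·9.77) = 0.01593 K/W
  R_fireclay brick = L/(kA) = 0.0868/(0.911·9.77) = 0.009752 K/W
  R_diatomaceous earth = L/(kA) = 0.170/(0.115·9.77) = 0.1513 K/W
  R_titanium = L/(kA) = 0.0180/(24.4·9.77) = 7.551×10^-5 K/W
ΣR = 0.01593 + 0.009752 + 0.1513 + 7.551×10^-5 = 0.1771 K/W
Q = ΔT/ΣR = (973 °C − 24 °C)/0.1771 = 5360 W

Q = 5.36 kW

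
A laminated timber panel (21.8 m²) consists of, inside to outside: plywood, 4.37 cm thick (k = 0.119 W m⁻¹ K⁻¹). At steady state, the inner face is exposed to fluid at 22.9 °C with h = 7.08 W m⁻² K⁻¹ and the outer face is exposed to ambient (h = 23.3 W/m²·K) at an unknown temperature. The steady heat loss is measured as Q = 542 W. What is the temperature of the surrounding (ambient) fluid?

Sum the resistances:
  R_conv,in = 1/(hA) = 1/(7.08·21.8) = 0.006479 K/W
  R_plywood = L/(kA) = 0.0437/(0.119·21.8) = 0.01685 K/W
  R_conv,out = 1/(hA) = 1/(23.3·21.8) = 0.001969 K/W
ΣR = 0.02529 K/W
ΔT = Q·ΣR = 542 × 0.02529 = 13.71 K
Heat flows outward, so T_out = T_in − ΔT = 22.9 − 13.71 = 9.19 °C

T_out = 9.19 °C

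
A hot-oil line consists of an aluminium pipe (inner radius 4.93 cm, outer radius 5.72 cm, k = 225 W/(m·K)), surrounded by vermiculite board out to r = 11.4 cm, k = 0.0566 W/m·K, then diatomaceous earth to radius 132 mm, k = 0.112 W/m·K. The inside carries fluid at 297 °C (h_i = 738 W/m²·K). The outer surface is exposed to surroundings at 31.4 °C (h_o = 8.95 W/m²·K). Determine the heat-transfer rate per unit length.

Q' = 116 W/m

Series thermal resistances, inner to outer:
  R'_conv,in = 1/(2πr h) = 1/(2π·0.0493·738) = 0.004374 m·K/W
  R'_aluminium = ln(0.0572/0.0493)/(2πk) = 0.1486/(2π·225) = 1.051×10^-4 m·K/W
  R'_vermiculite board = ln(0.114/0.0572)/(2πk) = 0.6896/(2π·0.0566) = 1.939 m·K/W
  R'_diatomaceous earth = ln(0.132/0.114)/(2πk) = 0.1466/(2π·0.112) = 0.2083 m·K/W
  R'_conv,out = 1/(2πr h) = 1/(2π·0.132·8.95) = 0.1347 m·K/W
ΣR = 0.004374 + 1.051×10^-4 + 1.939 + 0.2083 + 0.1347 = 2.286 m·K/W
Q' = ΔT/ΣR = (297 °C − 31.4 °C)/2.286 = 116 W/m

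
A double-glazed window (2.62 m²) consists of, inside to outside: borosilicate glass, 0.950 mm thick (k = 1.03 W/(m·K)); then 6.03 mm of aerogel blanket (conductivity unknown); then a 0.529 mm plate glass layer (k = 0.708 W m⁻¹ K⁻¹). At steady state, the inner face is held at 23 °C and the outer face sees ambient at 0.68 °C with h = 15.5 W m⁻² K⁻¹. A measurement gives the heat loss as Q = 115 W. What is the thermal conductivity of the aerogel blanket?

k = 0.0136 W/m·K

ΣR = ΔT/Q = |23 − 0.68|/115 = 0.1941 K/W
Known resistances:
  R_borosilicate glass = L/(kA) = 9.50×10^-4/(1.03·2.62) = 3.520×10^-4 K/W
  R_plate glass = L/(kA) = 5.29×10^-4/(0.708·2.62) = 2.852×10^-4 K/W
  R_conv,out = 1/(hA) = 1/(15.5·2.62) = 0.02462 K/W
R_aerogel blanket = ΣR − ΣR_known = 0.1941 − 0.02526 = 0.1688 K/W
L/(kA) = 0.1688 ⇒ k = 0.00603/(0.1688·2.62) = 0.0136 W/m·K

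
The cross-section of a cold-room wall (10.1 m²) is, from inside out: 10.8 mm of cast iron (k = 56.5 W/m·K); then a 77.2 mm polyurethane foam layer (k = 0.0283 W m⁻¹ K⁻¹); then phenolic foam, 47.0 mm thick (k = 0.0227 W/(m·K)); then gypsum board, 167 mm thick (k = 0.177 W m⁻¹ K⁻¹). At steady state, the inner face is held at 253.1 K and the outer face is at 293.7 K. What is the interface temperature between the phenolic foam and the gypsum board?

Resistance network (inner→outer):
  R_cast iron = L/(kA) = 0.0108/(56.5·10.1) = 1.893×10^-5 K/W
  R_polyurethane foam = L/(kA) = 0.0772/(0.0283·10.1) = 0.2701 K/W
  R_phenolic foam = L/(kA) = 0.0470/(0.0227·10.1) = 0.2050 K/W
  R_gypsum board = L/(kA) = 0.167/(0.177·10.1) = 0.09342 K/W
ΣR = 1.893×10^-5 + 0.2701 + 0.2050 + 0.09342 = 0.5685 K/W
Q = ΔT/ΣR = (253.1 K − 293.7 K)/0.5685 = -71.42 W
From the inner boundary to the phenolic foam/gypsum board interface, ΣR_partial = 0.4751 K/W.
T_interface = T_in − Q·ΣR_partial = 253.1 K − (-71.42)(0.4751) = 287.0 K

T = 287.0 K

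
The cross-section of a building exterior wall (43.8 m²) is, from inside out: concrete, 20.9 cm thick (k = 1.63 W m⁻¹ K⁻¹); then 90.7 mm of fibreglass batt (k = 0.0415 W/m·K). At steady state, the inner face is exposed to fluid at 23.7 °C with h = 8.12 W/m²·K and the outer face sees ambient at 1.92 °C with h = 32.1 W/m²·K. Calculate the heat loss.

Treat each layer as a resistance in series:
  R_conv,in = 1/(hA) = 1/(8.12·43.8) = 0.002812 K/W
  R_concrete = L/(kA) = 0.209/(1.63·43.8) = 0.002927 K/W
  R_fibreglass batt = L/(kA) = 0.0907/(0.0415·43.8) = 0.04990 K/W
  R_conv,out = 1/(hA) = 1/(32.1·43.8) = 7.112×10^-4 K/W
ΣR = 0.002812 + 0.002927 + 0.04990 + 7.112×10^-4 = 0.05635 K/W
Q = ΔT/ΣR = (23.7 °C − 1.92 °C)/0.05635 = 387 W

Q = 387 W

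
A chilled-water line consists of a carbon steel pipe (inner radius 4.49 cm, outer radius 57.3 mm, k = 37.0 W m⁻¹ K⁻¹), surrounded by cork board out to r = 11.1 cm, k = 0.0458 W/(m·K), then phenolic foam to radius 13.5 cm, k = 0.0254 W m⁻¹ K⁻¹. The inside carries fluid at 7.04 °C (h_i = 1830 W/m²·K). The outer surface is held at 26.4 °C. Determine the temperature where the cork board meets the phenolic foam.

Resistance network (inner→outer):
  R'_conv,in = 1/(2πr h) = 1/(2π·0.0449·1830) = 0.001937 m·K/W
  R'_carbon steel = ln(0.0573/0.0449)/(2πk) = 0.2439/(2π·37.0) = 0.001049 m·K/W
  R'_cork board = ln(0.111/0.0573)/(2πk) = 0.6612/(2π·0.0458) = 2.298 m·K/W
  R'_phenolic foam = ln(0.135/0.111)/(2πk) = 0.1957/(2π·0.0254) = 1.227 m·K/W
ΣR = 0.001937 + 0.001049 + 2.298 + 1.227 = 3.528 m·K/W
Q' = ΔT/ΣR = (7.04 °C − 26.4 °C)/3.528 = -5.488 W/m
From the inner boundary to the cork board/phenolic foam interface, ΣR_partial = 2.301 m·K/W.
T_interface = T_in − Q'·ΣR_partial = 7.04 °C − (-5.488)(2.301) = 19.7 °C

T = 19.7 °C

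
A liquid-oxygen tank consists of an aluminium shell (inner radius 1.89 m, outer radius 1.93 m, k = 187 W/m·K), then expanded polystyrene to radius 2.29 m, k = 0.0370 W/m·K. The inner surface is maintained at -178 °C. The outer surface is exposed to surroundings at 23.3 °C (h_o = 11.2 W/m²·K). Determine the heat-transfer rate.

Resistance network (inner→outer):
  R_aluminium = (1/1.89 − 1/1.93)/(4πk) = 0.01097/(4π·187) = 4.666×10^-6 K/W
  R_expanded polystyrene = (1/1.93 − 1/2.29)/(4πk) = 0.08145/(4π·0.0370) = 0.1752 K/W
  R_conv,out = 1/(4πr²h) = 1/(4π·2.29²·11.2) = 0.001355 K/W
ΣR = 4.666×10^-6 + 0.1752 + 0.001355 = 0.1766 K/W
Q = ΔT/ΣR = (-178 °C − 23.3 °C)/0.1766 = -1140 W
(Negative Q ⇒ heat flows inward; heat gain = 1140 W.)

Q = 1140 W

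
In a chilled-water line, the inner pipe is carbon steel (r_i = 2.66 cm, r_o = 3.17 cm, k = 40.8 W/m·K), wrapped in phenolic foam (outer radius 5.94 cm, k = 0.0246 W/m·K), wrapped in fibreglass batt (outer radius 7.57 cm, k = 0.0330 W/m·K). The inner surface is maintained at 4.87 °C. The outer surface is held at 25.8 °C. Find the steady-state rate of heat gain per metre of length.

Series thermal resistances, inner to outer:
  R'_carbon steel = ln(0.0317/0.0266)/(2πk) = 0.1754/(2π·40.8) = 6.842×10^-4 m·K/W
  R'_phenolic foam = ln(0.0594/0.0317)/(2πk) = 0.6280/(2π·0.0246) = 4.063 m·K/W
  R'_fibreglass batt = ln(0.0757/0.0594)/(2πk) = 0.2425/(2π·0.0330) = 1.169 m·K/W
ΣR = 6.842×10^-4 + 4.063 + 1.169 = 5.233 m·K/W
Q' = ΔT/ΣR = (4.87 °C − 25.8 °C)/5.233 = -4.00 W/m
(Negative Q' ⇒ heat flows inward; heat gain = 4.00 W/m.)

Q' = 4.00 W/m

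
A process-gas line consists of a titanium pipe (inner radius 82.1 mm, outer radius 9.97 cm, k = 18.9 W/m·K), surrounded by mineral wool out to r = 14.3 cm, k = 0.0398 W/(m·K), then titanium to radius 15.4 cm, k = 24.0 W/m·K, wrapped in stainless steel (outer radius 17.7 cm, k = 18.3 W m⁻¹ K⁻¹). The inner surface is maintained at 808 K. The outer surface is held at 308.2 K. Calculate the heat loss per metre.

Treat each layer as a resistance in series:
  R'_titanium = ln(0.0997/0.0821)/(2πk) = 0.1942/(2π·18.9) = 0.001636 m·K/W
  R'_mineral wool = ln(0.143/0.0997)/(2πk) = 0.3607/(2π·0.0398) = 1.442 m·K/W
  R'_titanium = ln(0.154/0.143)/(2πk) = 0.07411/(2π·24.0) = 4.914×10^-4 m·K/W
  R'_stainless steel = ln(0.177/0.154)/(2πk) = 0.1392/(2π·18.3) = 0.001211 m·K/W
ΣR = 0.001636 + 1.442 + 4.914×10^-4 + 0.001211 = 1.445 m·K/W
Q' = ΔT/ΣR = (808 K − 308.2 K)/1.445 = 346 W/m

Q' = 346 W/m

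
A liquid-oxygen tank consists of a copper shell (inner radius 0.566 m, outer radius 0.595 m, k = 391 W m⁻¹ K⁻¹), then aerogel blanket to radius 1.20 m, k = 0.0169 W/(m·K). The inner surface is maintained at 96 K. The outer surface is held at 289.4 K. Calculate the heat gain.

Series thermal resistances, inner to outer:
  R_copper = (1/0.566 − 1/0.595)/(4πk) = 0.08611/(4π·391) = 1.753×10^-5 K/W
  R_aerogel blanket = (1/0.595 − 1/1.20)/(4πk) = 0.8473/(4π·0.0169) = 3.990 K/W
ΣR = 1.753×10^-5 + 3.990 = 3.990 K/W
Q = ΔT/ΣR = (96 K − 289.4 K)/3.990 = -48.5 W
(Negative Q ⇒ heat flows inward; heat gain = 48.5 W.)

Q = 48.5 W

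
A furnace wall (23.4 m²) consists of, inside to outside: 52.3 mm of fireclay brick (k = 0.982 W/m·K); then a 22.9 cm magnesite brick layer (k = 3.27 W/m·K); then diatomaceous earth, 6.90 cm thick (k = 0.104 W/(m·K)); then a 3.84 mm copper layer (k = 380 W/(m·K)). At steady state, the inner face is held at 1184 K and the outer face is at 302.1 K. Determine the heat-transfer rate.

Series thermal resistances, inner to outer:
  R_fireclay brick = L/(kA) = 0.0523/(0.982·23.4) = 0.002276 K/W
  R_magnesite brick = L/(kA) = 0.229/(3.27·23.4) = 0.002993 K/W
  R_diatomaceous earth = L/(kA) = 0.0690/(0.104·23.4) = 0.02835 K/W
  R_copper = L/(kA) = 0.00384/(380·23.4) = 4.318×10^-7 K/W
ΣR = 0.002276 + 0.002993 + 0.02835 + 4.318×10^-7 = 0.03362 K/W
Q = ΔT/ΣR = (1184 K − 302.1 K)/0.03362 = 26200 W

Q = 26200 W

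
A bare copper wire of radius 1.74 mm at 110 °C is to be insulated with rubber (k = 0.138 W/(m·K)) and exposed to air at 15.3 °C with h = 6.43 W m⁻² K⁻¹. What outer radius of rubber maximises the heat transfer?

r_cr = 2.15 cm

For a cylinder, r_cr = k_ins/h = 0.138/6.43 = 0.0215 m = 2.15 cm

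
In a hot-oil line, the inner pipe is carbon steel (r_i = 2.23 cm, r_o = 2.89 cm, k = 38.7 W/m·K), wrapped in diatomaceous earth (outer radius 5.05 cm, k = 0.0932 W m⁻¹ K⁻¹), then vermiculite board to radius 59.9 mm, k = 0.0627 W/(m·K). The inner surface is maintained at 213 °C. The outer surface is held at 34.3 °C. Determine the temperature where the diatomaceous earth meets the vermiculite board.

Treat each layer as a resistance in series:
  R'_carbon steel = ln(0.0289/0.0223)/(2πk) = 0.2593/(2π·38.7) = 0.001066 m·K/W
  R'_diatomaceous earth = ln(0.0505/0.0289)/(2πk) = 0.5581/(2π·0.0932) = 0.9531 m·K/W
  R'_vermiculite board = ln(0.0599/0.0505)/(2πk) = 0.1707/(2π·0.0627) = 0.4333 m·K/W
ΣR = 0.001066 + 0.9531 + 0.4333 = 1.387 m·K/W
Q' = ΔT/ΣR = (213 °C − 34.3 °C)/1.387 = 128.8 W/m
From the inner boundary to the diatomaceous earth/vermiculite board interface, ΣR_partial = 0.9542 m·K/W.
T_interface = T_in − Q'·ΣR_partial = 213 °C − (128.8)(0.9542) = 90.1 °C

T = 90.1 °C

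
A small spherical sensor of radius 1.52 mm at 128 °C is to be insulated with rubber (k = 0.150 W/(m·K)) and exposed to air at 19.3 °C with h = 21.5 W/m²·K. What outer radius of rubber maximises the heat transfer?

For a sphere, r_cr = 2k_ins/h = 2·0.150/21.5 = 0.0140 m = 1.40 cm

r_cr = 1.40 cm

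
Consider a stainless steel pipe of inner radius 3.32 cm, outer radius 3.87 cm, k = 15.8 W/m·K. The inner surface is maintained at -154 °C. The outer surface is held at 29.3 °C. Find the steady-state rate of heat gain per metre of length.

Q' = 119 kW/m

Q' = 2πk·ΔT/ln(r₂/r₁) = 2π × 15.8 × 183.3 / ln(0.0387/0.0332) = 1.19×10^5 W/m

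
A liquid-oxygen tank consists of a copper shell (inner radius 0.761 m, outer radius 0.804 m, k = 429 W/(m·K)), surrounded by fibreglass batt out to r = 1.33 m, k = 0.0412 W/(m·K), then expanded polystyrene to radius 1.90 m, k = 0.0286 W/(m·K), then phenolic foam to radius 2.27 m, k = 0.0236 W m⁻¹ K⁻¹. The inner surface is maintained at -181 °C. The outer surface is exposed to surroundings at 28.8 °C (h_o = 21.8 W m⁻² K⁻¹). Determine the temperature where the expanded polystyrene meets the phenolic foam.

T = -3.8 °C

Series thermal resistances, inner to outer:
  R_copper = (1/0.761 − 1/0.804)/(4πk) = 0.07028/(4π·429) = 1.304×10^-5 K/W
  R_fibreglass batt = (1/0.804 − 1/1.33)/(4πk) = 0.4919/(4π·0.0412) = 0.9501 K/W
  R_expanded polystyrene = (1/1.33 − 1/1.90)/(4πk) = 0.2256/(4π·0.0286) = 0.6276 K/W
  R_phenolic foam = (1/1.90 − 1/2.27)/(4πk) = 0.08579/(4π·0.0236) = 0.2893 K/W
  R_conv,out = 1/(4πr²h) = 1/(4π·2.27²·21.8) = 7.084×10^-4 K/W
ΣR = 1.304×10^-5 + 0.9501 + 0.6276 + 0.2893 + 7.084×10^-4 = 1.868 K/W
Q = ΔT/ΣR = (-181 °C − 28.8 °C)/1.868 = -112.3 W
From the inner boundary to the expanded polystyrene/phenolic foam interface, ΣR_partial = 1.578 K/W.
T_interface = T_in − Q·ΣR_partial = -181 °C − (-112.3)(1.578) = -3.8 °C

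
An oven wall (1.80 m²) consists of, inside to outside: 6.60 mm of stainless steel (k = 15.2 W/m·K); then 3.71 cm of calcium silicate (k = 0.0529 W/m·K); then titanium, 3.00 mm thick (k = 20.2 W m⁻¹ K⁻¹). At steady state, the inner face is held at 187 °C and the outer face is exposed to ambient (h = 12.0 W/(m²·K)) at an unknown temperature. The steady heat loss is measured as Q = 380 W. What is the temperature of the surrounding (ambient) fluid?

Series resistances:
  R_stainless steel = L/(kA) = 0.00660/(15.2·1.80) = 2.412×10^-4 K/W
  R_calcium silicate = L/(kA) = 0.0371/(0.0529·1.80) = 0.3896 K/W
  R_titanium = L/(kA) = 0.00300/(20.2·1.80) = 8.251×10^-5 K/W
  R_conv,out = 1/(hA) = 1/(12.0·1.80) = 0.04630 K/W
ΣR = 0.4362 K/W
ΔT = Q·ΣR = 380 × 0.4362 = 165.8 K
Heat flows outward, so T_out = T_in − ΔT = 187 − 165.8 = 21.2 °C

T_out = 21.2 °C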